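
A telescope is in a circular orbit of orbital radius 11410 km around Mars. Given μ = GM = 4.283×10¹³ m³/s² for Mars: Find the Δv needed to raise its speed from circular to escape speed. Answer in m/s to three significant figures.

Δv ≈ 803 m/s

r = 11410 km = 1.141×10⁷ m.
Circular speed v_c = √(μ/r) = 1937 m/s.
Escape speed v_esc = √(2μ/r) = √2 × v_c = 2740 m/s.
Δv = v_esc − v_c = 802.5 m/s.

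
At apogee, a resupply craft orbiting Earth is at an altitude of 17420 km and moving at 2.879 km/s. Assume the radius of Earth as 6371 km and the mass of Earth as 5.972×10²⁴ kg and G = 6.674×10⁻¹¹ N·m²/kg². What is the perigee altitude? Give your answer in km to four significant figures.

μ = GM = 6.674×10⁻¹¹ × 5.972×10²⁴ = 3.986×10¹⁴ m³/s².
r_a = 6371 + 17420 = 23791 km = 2.379×10⁷ m.
Specific energy ε = v²/2 − μ/r = -1.261×10⁷ J/kg, so a = −μ/(2ε) = 1.581×10⁷ m.
The apsides satisfy r_p + r_a = 2a, so the perigee radius is 2a − r_a = 7.820×10⁶ m = 7819.8 km.
Perigee altitude = 7819.8 − 6371 = 1448.8 km.

perigee altitude ≈ 1449 km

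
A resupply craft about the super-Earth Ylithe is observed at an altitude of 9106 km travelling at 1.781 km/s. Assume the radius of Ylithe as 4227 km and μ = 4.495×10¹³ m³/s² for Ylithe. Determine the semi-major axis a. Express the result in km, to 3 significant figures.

r = 4227 + 9106 = 13333 km = 1.333×10⁷ m.
Specific orbital energy ε = v²/2 − μ/r = (1781)²/2 − 4.495×10¹³/1.333×10⁷ = -1.785×10⁶ J/kg.
Since ε = −μ/(2a), a = −μ/(2ε) = 1.259×10⁷ m = 12589 km.

a ≈ 12600 km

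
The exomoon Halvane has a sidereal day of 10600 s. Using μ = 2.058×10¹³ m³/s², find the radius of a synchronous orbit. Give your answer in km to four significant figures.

A synchronous orbit has period T, so by Kepler's third law a = (μT²/4π²)^(1/3).
μT²/4π² = 2.058×10¹³ × (1.060×10⁴)² / 39.48 = 5.857×10¹⁹ m³.
a = 3.884×10⁶ m = 3883.6 km.

r_sync ≈ 3884 km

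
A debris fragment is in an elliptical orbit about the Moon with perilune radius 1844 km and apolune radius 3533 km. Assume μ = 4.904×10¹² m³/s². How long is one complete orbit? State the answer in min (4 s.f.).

T ≈ 208.5 min

Semi-major axis a = (r_p + r_a)/2 = (1844.0 + 3533.0)/2 = 2688.5 km = 2.688×10⁶ m.
By Kepler's third law T = 2π√(a³/μ) = 2π × 1.991×10³ = 1.251×10⁴ s.
= 208.5 min.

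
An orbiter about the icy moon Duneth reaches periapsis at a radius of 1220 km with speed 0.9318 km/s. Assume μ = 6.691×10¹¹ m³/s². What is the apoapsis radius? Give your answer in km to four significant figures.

apoapsis radius ≈ 4633 km

r_p = 1.220×10⁶ m.
Specific energy ε = v²/2 − μ/r = -1.143×10⁵ J/kg, so a = −μ/(2ε) = 2.927×10⁶ m.
The apsides satisfy r_p + r_a = 2a, so the apoapsis radius is 2a − r_p = 4.633×10⁶ m = 4633.0 km.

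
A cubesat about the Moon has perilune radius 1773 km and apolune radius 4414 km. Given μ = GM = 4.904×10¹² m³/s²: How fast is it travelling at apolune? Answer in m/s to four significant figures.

Semi-major axis a = (r_p + r_a)/2 = 3093.5 km = 3.094×10⁶ m.
Vis-viva: v² = μ(2/r − 1/a) = 4.904×10¹² × (4.531×10⁻⁷ − 3.233×10⁻⁷) = 6.368×10⁵ m²/s².
v = 798.0 m/s.

v ≈ 798.0 m/s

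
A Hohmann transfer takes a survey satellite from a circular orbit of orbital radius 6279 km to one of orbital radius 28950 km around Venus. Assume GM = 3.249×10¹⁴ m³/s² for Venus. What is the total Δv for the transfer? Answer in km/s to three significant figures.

Δv_total ≈ 3.38 km/s

r₁ = 6279 km = 6.279×10⁶ m.
r₂ = 28950 km = 2.895×10⁷ m.
Transfer ellipse a_t = (r₁ + r₂)/2 = 1.761×10⁷ m.
At r₁: circular v_c1 = √(μ/r₁) = 7193 m/s; transfer-periapsis v_p = √[μ(2/r₁ − 1/a_t)] = 9222 m/s.
Δv₁ = v_p − v_c1 = 2029 m/s.
At r₂: circular v_c2 = √(μ/r₂) = 3350 m/s; transfer-apoapsis v_a = √[μ(2/r₂ − 1/a_t)] = 2000 m/s.
Δv₂ = v_c2 − v_a = 1350 m/s.
Total Δv = Δv₁ + Δv₂ = 3378 m/s = 3.378 km/s.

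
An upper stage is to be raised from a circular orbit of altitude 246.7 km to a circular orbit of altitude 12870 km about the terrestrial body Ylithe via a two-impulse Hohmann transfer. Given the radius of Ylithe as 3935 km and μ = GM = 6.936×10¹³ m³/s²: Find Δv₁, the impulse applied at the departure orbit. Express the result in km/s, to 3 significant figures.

Δv ≈ 1.08 km/s

r₁ = 3935 + 246.7 = 4181.7 km = 4.1817×10⁶ m.
r₂ = 3935 + 12870 = 16805 km = 1.6805×10⁷ m.
Transfer ellipse a_t = (r₁ + r₂)/2 = 1.049×10⁷ m.
At r₁: circular v_c1 = √(μ/r₁) = 4073 m/s; transfer-periapsis v_p = √[μ(2/r₁ − 1/a_t)] = 5154 m/s.
Δv₁ = v_p − v_c1 = 1081 m/s.
= 1.081 km/s.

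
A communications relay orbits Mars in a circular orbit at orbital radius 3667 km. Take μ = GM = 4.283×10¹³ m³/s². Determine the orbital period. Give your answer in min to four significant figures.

r = 3667 km = 3.667×10⁶ m.
Kepler's third law: T = 2π√(r³/μ) = 2π√((3.667×10⁶)³ / 4.283×10¹³).
r³/μ = 1.151×10⁶ s², so T = 2π × 1.073×10³ = 6.742×10³ s.
Converting: 6.742×10³ s ÷ 60.00 = 112.4 min.

T ≈ 112.4 min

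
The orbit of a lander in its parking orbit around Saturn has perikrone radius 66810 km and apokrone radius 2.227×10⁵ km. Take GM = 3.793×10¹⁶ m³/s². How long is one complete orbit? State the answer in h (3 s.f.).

Semi-major axis a = (r_p + r_a)/2 = (66810 + 2.2270×10⁵)/2 = 1.4476×10⁵ km = 1.448×10⁸ m.
By Kepler's third law T = 2π√(a³/μ) = 2π × 8.942×10³ = 5.619×10⁴ s.
= 15.61 h.

T ≈ 15.6 h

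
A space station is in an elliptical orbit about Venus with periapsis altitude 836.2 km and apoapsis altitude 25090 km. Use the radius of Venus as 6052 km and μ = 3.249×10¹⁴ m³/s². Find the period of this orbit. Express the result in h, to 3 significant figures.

r_p = 6052 + 836.2 = 6888.2 km = 6.8882×10⁶ m.
r_a = 6052 + 25090 = 31142 km = 3.1142×10⁷ m.
Semi-major axis a = (r_p + r_a)/2 = (6888.2 + 31142)/2 = 19015 km = 1.902×10⁷ m.
By Kepler's third law T = 2π√(a³/μ) = 2π × 4.600×10³ = 2.890×10⁴ s.
= 8.029 h.

T ≈ 8.03 h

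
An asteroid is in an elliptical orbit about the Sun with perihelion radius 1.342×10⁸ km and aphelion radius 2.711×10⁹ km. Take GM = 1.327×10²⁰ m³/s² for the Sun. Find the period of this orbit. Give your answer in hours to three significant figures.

T ≈ 257000 hours

Semi-major axis a = (r_p + r_a)/2 = (1.3420×10⁸ + 2.7110×10⁹)/2 = 1.4226×10⁹ km = 1.423×10¹² m.
By Kepler's third law T = 2π√(a³/μ) = 2π × 1.473×10⁸ = 9.255×10⁸ s.
= 2.571×10⁵ hours.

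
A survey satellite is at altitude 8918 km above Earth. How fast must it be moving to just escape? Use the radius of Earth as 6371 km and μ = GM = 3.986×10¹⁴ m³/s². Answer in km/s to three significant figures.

v_esc ≈ 7.22 km/s

r = 6371 + 8918 = 15289 km = 1.5289×10⁷ m.
Escape speed v_esc = √(2μ/r) = √(2 × 3.986×10¹⁴ / 1.529×10⁷) = √(5.214×10⁷) = 7221 m/s.
= 7.221 km/s.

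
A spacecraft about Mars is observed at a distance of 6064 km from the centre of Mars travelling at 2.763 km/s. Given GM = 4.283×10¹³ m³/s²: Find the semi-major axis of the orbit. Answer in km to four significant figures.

r = 6.064×10⁶ m.
Vis-viva rearranged: 1/a = 2/r − v²/μ = 3.298×10⁻⁷ − 1.782×10⁻⁷ = 1.516×10⁻⁷ m⁻¹.
a = 6.598×10⁶ m = 6597.5 km.

a ≈ 6598 km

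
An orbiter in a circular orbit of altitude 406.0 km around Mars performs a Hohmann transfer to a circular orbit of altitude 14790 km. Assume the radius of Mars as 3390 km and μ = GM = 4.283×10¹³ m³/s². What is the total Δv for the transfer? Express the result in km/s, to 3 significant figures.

Δv_total ≈ 1.59 km/s

r₁ = 3390 + 406.0 = 3796.0 km = 3.7960×10⁶ m.
r₂ = 3390 + 14790 = 18180 km = 1.8180×10⁷ m.
Transfer ellipse a_t = (r₁ + r₂)/2 = 1.099×10⁷ m.
At r₁: circular v_c1 = √(μ/r₁) = 3359 m/s; transfer-periapsis v_p = √[μ(2/r₁ − 1/a_t)] = 4321 m/s.
Δv₁ = v_p − v_c1 = 961.6 m/s.
At r₂: circular v_c2 = √(μ/r₂) = 1535 m/s; transfer-apoapsis v_a = √[μ(2/r₂ − 1/a_t)] = 902.2 m/s.
Δv₂ = v_c2 − v_a = 632.7 m/s.
Total Δv = Δv₁ + Δv₂ = 1594 m/s = 1.594 km/s.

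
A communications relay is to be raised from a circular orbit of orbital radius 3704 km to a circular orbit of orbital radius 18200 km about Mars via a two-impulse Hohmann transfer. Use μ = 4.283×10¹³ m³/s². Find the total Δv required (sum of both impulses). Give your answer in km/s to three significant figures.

Δv_total ≈ 1.63 km/s

r₁ = 3704 km = 3.704×10⁶ m.
r₂ = 18200 km = 1.820×10⁷ m.
Transfer ellipse a_t = (r₁ + r₂)/2 = 1.095×10⁷ m.
At r₁: circular v_c1 = √(μ/r₁) = 3400 m/s; transfer-periapsis v_p = √[μ(2/r₁ − 1/a_t)] = 4384 m/s.
Δv₁ = v_p − v_c1 = 983.1 m/s.
At r₂: circular v_c2 = √(μ/r₂) = 1534 m/s; transfer-apoapsis v_a = √[μ(2/r₂ − 1/a_t)] = 892.1 m/s.
Δv₂ = v_c2 − v_a = 641.9 m/s.
Total Δv = Δv₁ + Δv₂ = 1625 m/s = 1.625 km/s.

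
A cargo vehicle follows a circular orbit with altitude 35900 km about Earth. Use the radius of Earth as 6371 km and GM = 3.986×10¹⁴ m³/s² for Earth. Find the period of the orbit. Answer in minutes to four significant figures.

r = 6371 + 35900 = 42271 km = 4.2271×10⁷ m.
Kepler's third law: T = 2π√(r³/μ) = 2π√((4.227×10⁷)³ / 3.986×10¹⁴).
r³/μ = 1.895×10⁸ s², so T = 2π × 1.377×10⁴ = 8.649×10⁴ s.
Converting: 8.649×10⁴ s ÷ 60.00 = 1442 minutes.

T ≈ 1442 minutes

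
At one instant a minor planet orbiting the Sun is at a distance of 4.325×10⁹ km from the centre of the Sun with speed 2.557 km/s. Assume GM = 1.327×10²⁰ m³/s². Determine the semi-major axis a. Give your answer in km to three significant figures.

r = 4.325×10¹² m.
Specific orbital energy ε = v²/2 − μ/r = (2557)²/2 − 1.327×10²⁰/4.325×10¹² = -2.741×10⁷ J/kg.
Since ε = −μ/(2a), a = −μ/(2ε) = 2.420×10¹² m = 2.4204×10⁹ km.

a ≈ 2.42×10⁹ km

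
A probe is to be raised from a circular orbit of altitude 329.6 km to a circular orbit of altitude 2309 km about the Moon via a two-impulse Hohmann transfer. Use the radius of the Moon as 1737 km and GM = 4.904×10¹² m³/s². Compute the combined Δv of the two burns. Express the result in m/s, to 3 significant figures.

r₁ = 1737 + 329.6 = 2066.6 km = 2.0666×10⁶ m.
r₂ = 1737 + 2309 = 4046.0 km = 4.0460×10⁶ m.
Transfer ellipse a_t = (r₁ + r₂)/2 = 3.056×10⁶ m.
At r₁: circular v_c1 = √(μ/r₁) = 1540 m/s; transfer-perilune v_p = √[μ(2/r₁ − 1/a_t)] = 1772 m/s.
Δv₁ = v_p − v_c1 = 232.0 m/s.
At r₂: circular v_c2 = √(μ/r₂) = 1101 m/s; transfer-apolune v_a = √[μ(2/r₂ − 1/a_t)] = 905.3 m/s.
Δv₂ = v_c2 − v_a = 195.6 m/s.
Total Δv = Δv₁ + Δv₂ = 427.6 m/s.

Δv_total ≈ 428 m/s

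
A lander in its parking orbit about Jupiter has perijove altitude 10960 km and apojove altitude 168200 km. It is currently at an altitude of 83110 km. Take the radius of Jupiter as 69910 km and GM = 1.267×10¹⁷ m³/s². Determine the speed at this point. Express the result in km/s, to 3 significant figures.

v ≈ 29.4 km/s

r_p = 69910 + 10960 = 80870 km = 8.0870×10⁷ m.
r_a = 69910 + 168200 = 238110 km = 2.3811×10⁸ m.
r = 69910 + 83110 = 1.5302×10⁵ km = 1.530×10⁸ m.
Semi-major axis a = (r_p + r_a)/2 = 1.5949×10⁵ km = 1.595×10⁸ m.
Vis-viva: v² = μ(2/r − 1/a) = 1.267×10¹⁷ × (1.307×10⁻⁸ − 6.270×10⁻⁹) = 8.616×10⁸ m²/s².
v = 29350 m/s = 29.35 km/s.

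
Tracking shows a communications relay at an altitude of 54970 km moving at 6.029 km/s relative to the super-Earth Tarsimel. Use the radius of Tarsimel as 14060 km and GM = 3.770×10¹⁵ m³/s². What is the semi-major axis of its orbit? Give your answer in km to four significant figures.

r = 14060 + 54970 = 69030 km = 6.903×10⁷ m.
Vis-viva rearranged: 1/a = 2/r − v²/μ = 2.897×10⁻⁸ − 9.642×10⁻⁹ = 1.933×10⁻⁸ m⁻¹.
a = 5.173×10⁷ m = 51730 km.

a ≈ 51730 km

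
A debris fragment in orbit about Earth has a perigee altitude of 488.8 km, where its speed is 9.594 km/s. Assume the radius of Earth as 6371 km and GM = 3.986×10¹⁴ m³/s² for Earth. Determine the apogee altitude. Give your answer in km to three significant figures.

r_p = 6371 + 488.8 = 6859.8 km = 6.860×10⁶ m.
Specific energy ε = v²/2 − μ/r = -1.208×10⁷ J/kg, so a = −μ/(2ε) = 1.649×10⁷ m.
The apsides satisfy r_p + r_a = 2a, so the apogee radius is 2a − r_p = 2.613×10⁷ m = 26125 km.
Apogee altitude = 26125 − 6371 = 19754 km.

apogee altitude ≈ 19800 km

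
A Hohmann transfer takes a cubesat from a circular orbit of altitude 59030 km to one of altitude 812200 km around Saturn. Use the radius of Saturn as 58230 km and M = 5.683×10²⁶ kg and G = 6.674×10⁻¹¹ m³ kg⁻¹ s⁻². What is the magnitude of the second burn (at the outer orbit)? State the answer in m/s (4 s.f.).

Δv ≈ 3384 m/s

μ = GM = 6.674×10⁻¹¹ × 5.683×10²⁶ = 3.793×10¹⁶ m³/s².
r₁ = 58230 + 59030 = 117260 km = 1.1726×10⁸ m.
r₂ = 58230 + 812200 = 870430 km = 8.7043×10⁸ m.
Transfer ellipse a_t = (r₁ + r₂)/2 = 4.938×10⁸ m.
At r₁: circular v_c1 = √(μ/r₁) = 17980 m/s; transfer-perikrone v_p = √[μ(2/r₁ − 1/a_t)] = 23880 m/s.
At r₂: circular v_c2 = √(μ/r₂) = 6601 m/s; transfer-apokrone v_a = √[μ(2/r₂ − 1/a_t)] = 3217 m/s.
Δv₂ = v_c2 − v_a = 3384 m/s.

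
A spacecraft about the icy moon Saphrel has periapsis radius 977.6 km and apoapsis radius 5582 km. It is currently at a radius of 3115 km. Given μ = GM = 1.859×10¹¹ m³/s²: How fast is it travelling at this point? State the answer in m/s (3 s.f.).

Semi-major axis a = (r_p + r_a)/2 = 3279.8 km = 3.280×10⁶ m.
Vis-viva: v² = μ(2/r − 1/a) = 1.859×10¹¹ × (6.421×10⁻⁷ − 3.049×10⁻⁷) = 6.268×10⁴ m²/s².
v = 250.4 m/s.

v ≈ 250 m/s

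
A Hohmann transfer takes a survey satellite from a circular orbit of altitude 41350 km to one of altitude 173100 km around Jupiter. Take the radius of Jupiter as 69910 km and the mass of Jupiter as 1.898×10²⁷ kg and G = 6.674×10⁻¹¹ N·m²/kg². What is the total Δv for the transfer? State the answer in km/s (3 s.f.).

Δv_total ≈ 10.5 km/s

μ = GM = 6.674×10⁻¹¹ × 1.898×10²⁷ = 1.267×10¹⁷ m³/s².
r₁ = 69910 + 41350 = 111260 km = 1.1126×10⁸ m.
r₂ = 69910 + 173100 = 243010 km = 2.4301×10⁸ m.
Transfer ellipse a_t = (r₁ + r₂)/2 = 1.771×10⁸ m.
At r₁: circular v_c1 = √(μ/r₁) = 33740 m/s; transfer-perijove v_p = √[μ(2/r₁ − 1/a_t)] = 39520 m/s.
Δv₁ = v_p − v_c1 = 5779 m/s.
At r₂: circular v_c2 = √(μ/r₂) = 22830 m/s; transfer-apojove v_a = √[μ(2/r₂ − 1/a_t)] = 18090 m/s.
Δv₂ = v_c2 − v_a = 4737 m/s.
Total Δv = Δv₁ + Δv₂ = 10520 m/s = 10.52 km/s.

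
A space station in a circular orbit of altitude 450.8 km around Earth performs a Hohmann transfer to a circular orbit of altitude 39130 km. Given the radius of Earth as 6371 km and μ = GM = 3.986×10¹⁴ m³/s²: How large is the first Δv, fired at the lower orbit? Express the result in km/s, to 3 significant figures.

r₁ = 6371 + 450.8 = 6821.8 km = 6.8218×10⁶ m.
r₂ = 6371 + 39130 = 45501 km = 4.5501×10⁷ m.
Transfer ellipse a_t = (r₁ + r₂)/2 = 2.616×10⁷ m.
At r₁: circular v_c1 = √(μ/r₁) = 7644 m/s; transfer-perigee v_p = √[μ(2/r₁ − 1/a_t)] = 10080 m/s.
Δv₁ = v_p − v_c1 = 2437 m/s.
= 2.437 km/s.

Δv ≈ 2.44 km/s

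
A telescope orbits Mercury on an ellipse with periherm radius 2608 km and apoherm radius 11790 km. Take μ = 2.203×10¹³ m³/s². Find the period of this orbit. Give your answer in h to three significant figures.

T ≈ 7.18 h

Semi-major axis a = (r_p + r_a)/2 = (2608.0 + 11790)/2 = 7199.0 km = 7.199×10⁶ m.
By Kepler's third law T = 2π√(a³/μ) = 2π × 4.115×10³ = 2.586×10⁴ s.
= 7.183 h.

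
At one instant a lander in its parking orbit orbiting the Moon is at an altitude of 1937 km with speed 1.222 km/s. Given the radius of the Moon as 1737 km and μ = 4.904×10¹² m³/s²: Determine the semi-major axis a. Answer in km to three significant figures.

r = 1737 + 1937 = 3674.0 km = 3.674×10⁶ m.
Vis-viva rearranged: 1/a = 2/r − v²/μ = 5.444×10⁻⁷ − 3.045×10⁻⁷ = 2.399×10⁻⁷ m⁻¹.
a = 4.169×10⁶ m = 4169.1 km.

a ≈ 4170 km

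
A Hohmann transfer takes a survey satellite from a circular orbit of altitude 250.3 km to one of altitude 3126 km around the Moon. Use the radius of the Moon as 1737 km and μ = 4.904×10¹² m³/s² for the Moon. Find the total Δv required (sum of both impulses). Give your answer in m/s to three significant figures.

Δv_total ≈ 540 m/s

r₁ = 1737 + 250.3 = 1987.3 km = 1.9873×10⁶ m.
r₂ = 1737 + 3126 = 4863.0 km = 4.8630×10⁶ m.
Transfer ellipse a_t = (r₁ + r₂)/2 = 3.425×10⁶ m.
At r₁: circular v_c1 = √(μ/r₁) = 1571 m/s; transfer-perilune v_p = √[μ(2/r₁ − 1/a_t)] = 1872 m/s.
Δv₁ = v_p − v_c1 = 300.9 m/s.
At r₂: circular v_c2 = √(μ/r₂) = 1004 m/s; transfer-apolune v_a = √[μ(2/r₂ − 1/a_t)] = 764.9 m/s.
Δv₂ = v_c2 − v_a = 239.3 m/s.
Total Δv = Δv₁ + Δv₂ = 540.2 m/s.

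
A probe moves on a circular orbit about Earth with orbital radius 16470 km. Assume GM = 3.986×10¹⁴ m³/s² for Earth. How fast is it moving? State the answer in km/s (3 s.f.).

r = 16470 km = 1.647×10⁷ m.
For a circular orbit v = √(μ/r) = √(3.986×10¹⁴ / 1.647×10⁷) = √(2.420×10⁷) = 4920 m/s.
That is 4.920 km/s.

v ≈ 4.92 km/s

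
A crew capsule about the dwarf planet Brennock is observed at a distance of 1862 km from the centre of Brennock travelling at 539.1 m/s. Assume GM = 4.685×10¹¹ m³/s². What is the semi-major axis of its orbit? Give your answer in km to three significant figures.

r = 1.862×10⁶ m.
Specific orbital energy ε = v²/2 − μ/r = (539.1)²/2 − 4.685×10¹¹/1.862×10⁶ = -1.063×10⁵ J/kg.
Since ε = −μ/(2a), a = −μ/(2ε) = 2.204×10⁶ m = 2203.7 km.

a ≈ 2200 km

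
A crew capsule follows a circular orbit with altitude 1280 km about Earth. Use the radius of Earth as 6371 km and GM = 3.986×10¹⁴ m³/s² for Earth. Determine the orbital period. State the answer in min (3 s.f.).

T ≈ 111 min

r = 6371 + 1280 = 7651.0 km = 7.6510×10⁶ m.
Kepler's third law: T = 2π√(r³/μ) = 2π√((7.651×10⁶)³ / 3.986×10¹⁴).
r³/μ = 1.124×10⁶ s², so T = 2π × 1.060×10³ = 6.660×10³ s.
Converting: 6.660×10³ s ÷ 60.00 = 111.0 min.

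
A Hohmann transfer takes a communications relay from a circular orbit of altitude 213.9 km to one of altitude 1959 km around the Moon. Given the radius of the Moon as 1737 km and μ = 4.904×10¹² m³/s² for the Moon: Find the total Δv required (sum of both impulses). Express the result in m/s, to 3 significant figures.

Δv_total ≈ 423 m/s

r₁ = 1737 + 213.9 = 1950.9 km = 1.9509×10⁶ m.
r₂ = 1737 + 1959 = 3696.0 km = 3.6960×10⁶ m.
Transfer ellipse a_t = (r₁ + r₂)/2 = 2.823×10⁶ m.
At r₁: circular v_c1 = √(μ/r₁) = 1585 m/s; transfer-perilune v_p = √[μ(2/r₁ − 1/a_t)] = 1814 m/s.
Δv₁ = v_p − v_c1 = 228.5 m/s.
At r₂: circular v_c2 = √(μ/r₂) = 1152 m/s; transfer-apolune v_a = √[μ(2/r₂ − 1/a_t)] = 957.5 m/s.
Δv₂ = v_c2 − v_a = 194.4 m/s.
Total Δv = Δv₁ + Δv₂ = 422.9 m/s.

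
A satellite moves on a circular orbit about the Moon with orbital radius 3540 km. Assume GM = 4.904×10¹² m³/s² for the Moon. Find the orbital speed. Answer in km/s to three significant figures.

v ≈ 1.18 km/s

r = 3540 km = 3.540×10⁶ m.
For a circular orbit v = √(μ/r) = √(4.904×10¹² / 3.540×10⁶) = √(1.385×10⁶) = 1177 m/s.
That is 1.177 km/s.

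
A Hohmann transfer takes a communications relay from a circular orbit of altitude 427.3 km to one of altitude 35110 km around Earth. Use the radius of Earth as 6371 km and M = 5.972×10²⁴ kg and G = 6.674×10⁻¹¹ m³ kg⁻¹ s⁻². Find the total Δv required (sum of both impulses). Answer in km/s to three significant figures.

Δv_total ≈ 3.84 km/s

μ = GM = 6.674×10⁻¹¹ × 5.972×10²⁴ = 3.986×10¹⁴ m³/s².
r₁ = 6371 + 427.3 = 6798.3 km = 6.7983×10⁶ m.
r₂ = 6371 + 35110 = 41481 km = 4.1481×10⁷ m.
Transfer ellipse a_t = (r₁ + r₂)/2 = 2.414×10⁷ m.
At r₁: circular v_c1 = √(μ/r₁) = 7657 m/s; transfer-perigee v_p = √[μ(2/r₁ − 1/a_t)] = 10040 m/s.
Δv₁ = v_p − v_c1 = 2380 m/s.
At r₂: circular v_c2 = √(μ/r₂) = 3100 m/s; transfer-apogee v_a = √[μ(2/r₂ − 1/a_t)] = 1645 m/s.
Δv₂ = v_c2 − v_a = 1455 m/s.
Total Δv = Δv₁ + Δv₂ = 3835 m/s = 3.835 km/s.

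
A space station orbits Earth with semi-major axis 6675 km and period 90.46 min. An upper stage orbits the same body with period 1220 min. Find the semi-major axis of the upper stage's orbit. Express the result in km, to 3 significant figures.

a₂ ≈ 37800 km

Kepler's third law: a³ ∝ T², so a₂ = a₁ (T₂/T₁)^(2/3).
T₂/T₁ = 13.49, (T₂/T₁)^(2/3) = 5.666.
a₂ = 6675 × 5.666 = 37820 km.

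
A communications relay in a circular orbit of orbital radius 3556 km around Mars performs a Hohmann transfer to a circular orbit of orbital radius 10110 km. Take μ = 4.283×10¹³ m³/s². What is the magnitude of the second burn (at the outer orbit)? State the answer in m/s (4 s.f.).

Δv ≈ 573.4 m/s

r₁ = 3556 km = 3.556×10⁶ m.
r₂ = 10110 km = 1.011×10⁷ m.
Transfer ellipse a_t = (r₁ + r₂)/2 = 6.833×10⁶ m.
At r₁: circular v_c1 = √(μ/r₁) = 3471 m/s; transfer-periapsis v_p = √[μ(2/r₁ − 1/a_t)] = 4221 m/s.
At r₂: circular v_c2 = √(μ/r₂) = 2058 m/s; transfer-apoapsis v_a = √[μ(2/r₂ − 1/a_t)] = 1485 m/s.
Δv₂ = v_c2 − v_a = 573.4 m/s.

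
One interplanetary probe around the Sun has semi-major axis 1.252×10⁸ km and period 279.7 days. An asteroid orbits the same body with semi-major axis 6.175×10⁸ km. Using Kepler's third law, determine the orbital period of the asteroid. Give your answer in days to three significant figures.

Kepler's third law: T² ∝ a³, so T₂ = T₁ (a₂/a₁)^(3/2).
a₂/a₁ = 4.932, (a₂/a₁)^(3/2) = 10.95.
T₂ = 279.7 × 10.95 = 3064 days.

T₂ ≈ 3060 days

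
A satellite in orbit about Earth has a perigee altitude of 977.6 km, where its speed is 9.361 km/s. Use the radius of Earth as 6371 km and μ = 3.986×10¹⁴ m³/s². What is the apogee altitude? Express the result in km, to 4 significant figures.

apogee altitude ≈ 24510 km

r_p = 6371 + 977.6 = 7348.6 km = 7.349×10⁶ m.
Specific energy ε = v²/2 − μ/r = -1.043×10⁷ J/kg, so a = −μ/(2ε) = 1.911×10⁷ m.
The apsides satisfy r_p + r_a = 2a, so the apogee radius is 2a − r_p = 3.088×10⁷ m = 30877 km.
Apogee altitude = 30877 − 6371 = 24506 km.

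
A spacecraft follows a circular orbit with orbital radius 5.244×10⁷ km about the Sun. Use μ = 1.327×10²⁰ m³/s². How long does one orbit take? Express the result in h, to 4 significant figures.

T ≈ 1819 h

r = 5.244×10⁷ km = 5.244×10¹⁰ m.
Kepler's third law: T = 2π√(r³/μ) = 2π√((5.244×10¹⁰)³ / 1.327×10²⁰).
r³/μ = 1.087×10¹² s², so T = 2π × 1.042×10⁶ = 6.550×10⁶ s.
Converting: 6.550×10⁶ s ÷ 3600 = 1819 h.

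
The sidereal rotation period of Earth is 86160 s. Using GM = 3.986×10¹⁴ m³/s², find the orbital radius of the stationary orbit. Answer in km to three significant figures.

A synchronous orbit has period T, so by Kepler's third law a = (μT²/4π²)^(1/3).
μT²/4π² = 3.986×10¹⁴ × (8.616×10⁴)² / 39.48 = 7.495×10²² m³.
a = 4.216×10⁷ m = 42163 km.

r_sync ≈ 42200 km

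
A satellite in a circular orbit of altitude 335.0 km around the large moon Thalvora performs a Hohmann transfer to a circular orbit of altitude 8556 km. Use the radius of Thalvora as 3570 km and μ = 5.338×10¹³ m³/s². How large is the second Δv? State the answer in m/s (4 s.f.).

r₁ = 3570 + 335.0 = 3905.0 km = 3.9050×10⁶ m.
r₂ = 3570 + 8556 = 12126 km = 1.2126×10⁷ m.
Transfer ellipse a_t = (r₁ + r₂)/2 = 8.016×10⁶ m.
At r₁: circular v_c1 = √(μ/r₁) = 3697 m/s; transfer-periapsis v_p = √[μ(2/r₁ − 1/a_t)] = 4547 m/s.
At r₂: circular v_c2 = √(μ/r₂) = 2098 m/s; transfer-apoapsis v_a = √[μ(2/r₂ − 1/a_t)] = 1464 m/s.
Δv₂ = v_c2 − v_a = 633.7 m/s.

Δv ≈ 633.7 m/s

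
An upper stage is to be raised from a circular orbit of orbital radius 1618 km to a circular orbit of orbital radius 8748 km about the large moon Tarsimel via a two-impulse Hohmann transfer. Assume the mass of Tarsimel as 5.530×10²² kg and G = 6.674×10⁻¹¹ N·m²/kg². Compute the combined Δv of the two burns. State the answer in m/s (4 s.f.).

Δv_total ≈ 738.5 m/s

μ = GM = 6.674×10⁻¹¹ × 5.530×10²² = 3.691×10¹² m³/s².
r₁ = 1618 km = 1.618×10⁶ m.
r₂ = 8748 km = 8.748×10⁶ m.
Transfer ellipse a_t = (r₁ + r₂)/2 = 5.183×10⁶ m.
At r₁: circular v_c1 = √(μ/r₁) = 1510 m/s; transfer-periapsis v_p = √[μ(2/r₁ − 1/a_t)] = 1962 m/s.
Δv₁ = v_p − v_c1 = 451.8 m/s.
At r₂: circular v_c2 = √(μ/r₂) = 649.5 m/s; transfer-apoapsis v_a = √[μ(2/r₂ − 1/a_t)] = 362.9 m/s.
Δv₂ = v_c2 − v_a = 286.6 m/s.
Total Δv = Δv₁ + Δv₂ = 738.5 m/s.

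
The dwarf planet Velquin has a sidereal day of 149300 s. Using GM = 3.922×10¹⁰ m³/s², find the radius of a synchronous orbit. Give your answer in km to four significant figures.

r_sync ≈ 2808 km

A synchronous orbit has period T, so by Kepler's third law a = (μT²/4π²)^(1/3).
μT²/4π² = 3.922×10¹⁰ × (1.493×10⁵)² / 39.48 = 2.214×10¹⁹ m³.
a = 2.808×10⁶ m = 2808.2 km.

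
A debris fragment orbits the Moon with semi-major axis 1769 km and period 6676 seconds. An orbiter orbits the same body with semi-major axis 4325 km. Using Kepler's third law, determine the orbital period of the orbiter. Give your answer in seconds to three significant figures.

T₂ ≈ 25500 seconds

Kepler's third law: T² ∝ a³, so T₂ = T₁ (a₂/a₁)^(3/2).
a₂/a₁ = 2.445, (a₂/a₁)^(3/2) = 3.823.
T₂ = 6676 × 3.823 = 25520 seconds.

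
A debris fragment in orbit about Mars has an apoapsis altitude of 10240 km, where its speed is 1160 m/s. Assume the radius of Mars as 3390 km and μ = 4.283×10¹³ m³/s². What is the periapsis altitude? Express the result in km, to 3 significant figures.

periapsis altitude ≈ 323 km

r_a = 3390 + 10240 = 13630 km = 1.363×10⁷ m.
Specific energy ε = v²/2 − μ/r = -2.470×10⁶ J/kg, so a = −μ/(2ε) = 8.672×10⁶ m.
The apsides satisfy r_p + r_a = 2a, so the periapsis radius is 2a − r_a = 3.713×10⁶ m = 3713.4 km.
Periapsis altitude = 3713.4 − 3390 = 323.36 km.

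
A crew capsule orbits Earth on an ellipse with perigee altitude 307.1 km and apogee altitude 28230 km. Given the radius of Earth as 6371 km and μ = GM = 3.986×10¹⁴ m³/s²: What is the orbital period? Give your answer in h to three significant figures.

r_p = 6371 + 307.1 = 6678.1 km = 6.6781×10⁶ m.
r_a = 6371 + 28230 = 34601 km = 3.4601×10⁷ m.
Semi-major axis a = (r_p + r_a)/2 = (6678.1 + 34601)/2 = 20640 km = 2.064×10⁷ m.
By Kepler's third law T = 2π√(a³/μ) = 2π × 4.697×10³ = 2.951×10⁴ s.
= 8.197 h.

T ≈ 8.20 h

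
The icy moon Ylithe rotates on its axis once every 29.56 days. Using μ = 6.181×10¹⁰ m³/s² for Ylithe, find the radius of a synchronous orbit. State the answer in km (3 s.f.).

T = 29.56 days = 2.554×10⁶ s.
A synchronous orbit has period T, so by Kepler's third law a = (μT²/4π²)^(1/3).
μT²/4π² = 6.181×10¹⁰ × (2.554×10⁶)² / 39.48 = 1.021×10²² m³.
a = 2.170×10⁷ m = 21696 km.

r_sync ≈ 21700 km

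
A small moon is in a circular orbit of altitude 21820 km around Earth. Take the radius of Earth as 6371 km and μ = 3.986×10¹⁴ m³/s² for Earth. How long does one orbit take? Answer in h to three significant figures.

T ≈ 13.1 h

r = 6371 + 21820 = 28191 km = 2.8191×10⁷ m.
Kepler's third law: T = 2π√(r³/μ) = 2π√((2.819×10⁷)³ / 3.986×10¹⁴).
r³/μ = 5.621×10⁷ s², so T = 2π × 7.497×10³ = 4.711×10⁴ s.
Converting: 4.711×10⁴ s ÷ 3600 = 13.09 h.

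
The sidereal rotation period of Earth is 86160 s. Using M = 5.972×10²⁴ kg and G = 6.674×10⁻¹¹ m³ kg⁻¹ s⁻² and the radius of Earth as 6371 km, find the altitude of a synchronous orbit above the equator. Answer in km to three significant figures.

h_sync ≈ 35800 km

μ = GM = 6.674×10⁻¹¹ × 5.972×10²⁴ = 3.986×10¹⁴ m³/s².
A synchronous orbit has period T, so by Kepler's third law a = (μT²/4π²)^(1/3).
μT²/4π² = 3.986×10¹⁴ × (8.616×10⁴)² / 39.48 = 7.495×10²² m³.
a = 4.216×10⁷ m = 42162 km.
Altitude h = a − R = 42162 − 6371 = 35791 km.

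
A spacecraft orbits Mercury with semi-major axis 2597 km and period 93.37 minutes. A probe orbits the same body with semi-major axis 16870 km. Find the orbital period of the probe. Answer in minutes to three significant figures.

Kepler's third law: T² ∝ a³, so T₂ = T₁ (a₂/a₁)^(3/2).
a₂/a₁ = 6.496, (a₂/a₁)^(3/2) = 16.56.
T₂ = 93.37 × 16.56 = 1546 minutes.

T₂ ≈ 1550 minutes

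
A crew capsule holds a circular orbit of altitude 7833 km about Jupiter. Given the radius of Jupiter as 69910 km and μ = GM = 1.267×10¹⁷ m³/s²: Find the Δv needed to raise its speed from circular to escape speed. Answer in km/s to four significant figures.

r = 69910 + 7833 = 77743 km = 7.7743×10⁷ m.
Circular speed v_c = √(μ/r) = 40370 m/s.
Escape speed v_esc = √(2μ/r) = √2 × v_c = 57090 m/s.
Δv = v_esc − v_c = 16720 m/s = 16.72 km/s.

Δv ≈ 16.72 km/s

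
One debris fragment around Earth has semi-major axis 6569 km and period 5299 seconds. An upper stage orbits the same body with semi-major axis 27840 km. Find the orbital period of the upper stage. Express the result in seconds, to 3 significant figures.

Kepler's third law: T² ∝ a³, so T₂ = T₁ (a₂/a₁)^(3/2).
a₂/a₁ = 4.238, (a₂/a₁)^(3/2) = 8.725.
T₂ = 5299 × 8.725 = 46230 seconds.

T₂ ≈ 46200 seconds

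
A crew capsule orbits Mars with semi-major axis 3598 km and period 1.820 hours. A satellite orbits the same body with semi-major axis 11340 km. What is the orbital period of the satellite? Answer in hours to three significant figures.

T₂ ≈ 10.2 hours

Kepler's third law: T² ∝ a³, so T₂ = T₁ (a₂/a₁)^(3/2).
a₂/a₁ = 3.152, (a₂/a₁)^(3/2) = 5.595.
T₂ = 1.820 × 5.595 = 10.18 hours.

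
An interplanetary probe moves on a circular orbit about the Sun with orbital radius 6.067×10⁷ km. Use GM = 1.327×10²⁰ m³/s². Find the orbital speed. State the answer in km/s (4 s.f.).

r = 6.067×10⁷ km = 6.067×10¹⁰ m.
For a circular orbit v = √(μ/r) = √(1.327×10²⁰ / 6.067×10¹⁰) = √(2.187×10⁹) = 46770 m/s.
That is 46.77 km/s.

v ≈ 46.77 km/s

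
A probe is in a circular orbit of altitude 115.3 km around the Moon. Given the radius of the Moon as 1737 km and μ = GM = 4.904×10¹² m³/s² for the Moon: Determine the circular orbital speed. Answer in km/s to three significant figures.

v ≈ 1.63 km/s

r = 1737 + 115.3 = 1852.3 km = 1.8523×10⁶ m.
For a circular orbit v = √(μ/r) = √(4.904×10¹² / 1.852×10⁶) = √(2.648×10⁶) = 1627 m/s.
That is 1.627 km/s.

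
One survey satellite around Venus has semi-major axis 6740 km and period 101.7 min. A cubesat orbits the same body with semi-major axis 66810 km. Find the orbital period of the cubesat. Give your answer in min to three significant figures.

T₂ ≈ 3170 min

Kepler's third law: T² ∝ a³, so T₂ = T₁ (a₂/a₁)^(3/2).
a₂/a₁ = 9.912, (a₂/a₁)^(3/2) = 31.21.
T₂ = 101.7 × 31.21 = 3174 min.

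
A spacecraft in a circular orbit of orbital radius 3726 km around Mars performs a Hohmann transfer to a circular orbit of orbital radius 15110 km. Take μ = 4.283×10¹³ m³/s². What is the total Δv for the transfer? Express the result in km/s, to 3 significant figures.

Δv_total ≈ 1.53 km/s

r₁ = 3726 km = 3.726×10⁶ m.
r₂ = 15110 km = 1.511×10⁷ m.
Transfer ellipse a_t = (r₁ + r₂)/2 = 9.418×10⁶ m.
At r₁: circular v_c1 = √(μ/r₁) = 3390 m/s; transfer-periapsis v_p = √[μ(2/r₁ − 1/a_t)] = 4294 m/s.
Δv₁ = v_p − v_c1 = 904.0 m/s.
At r₂: circular v_c2 = √(μ/r₂) = 1684 m/s; transfer-apoapsis v_a = √[μ(2/r₂ − 1/a_t)] = 1059 m/s.
Δv₂ = v_c2 − v_a = 624.6 m/s.
Total Δv = Δv₁ + Δv₂ = 1529 m/s = 1.529 km/s.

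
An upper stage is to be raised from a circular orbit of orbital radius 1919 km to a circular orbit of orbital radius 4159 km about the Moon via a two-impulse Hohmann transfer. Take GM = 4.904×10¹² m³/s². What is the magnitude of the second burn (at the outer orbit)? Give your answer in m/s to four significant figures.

Δv ≈ 223.0 m/s

r₁ = 1919 km = 1.919×10⁶ m.
r₂ = 4159 km = 4.159×10⁶ m.
Transfer ellipse a_t = (r₁ + r₂)/2 = 3.039×10⁶ m.
At r₁: circular v_c1 = √(μ/r₁) = 1599 m/s; transfer-perilune v_p = √[μ(2/r₁ − 1/a_t)] = 1870 m/s.
At r₂: circular v_c2 = √(μ/r₂) = 1086 m/s; transfer-apolune v_a = √[μ(2/r₂ − 1/a_t)] = 862.9 m/s.
Δv₂ = v_c2 − v_a = 223.0 m/s.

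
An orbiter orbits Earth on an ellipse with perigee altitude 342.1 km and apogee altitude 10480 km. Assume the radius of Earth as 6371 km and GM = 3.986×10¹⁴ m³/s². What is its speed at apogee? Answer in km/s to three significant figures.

v ≈ 3.67 km/s

r_p = 6371 + 342.1 = 6713.1 km = 6.7131×10⁶ m.
r_a = 6371 + 10480 = 16851 km = 1.6851×10⁷ m.
Semi-major axis a = (r_p + r_a)/2 = 11782 km = 1.178×10⁷ m.
Vis-viva: v² = μ(2/r − 1/a) = 3.986×10¹⁴ × (1.187×10⁻⁷ − 8.487×10⁻⁸) = 1.348×10⁷ m²/s².
v = 3671 m/s = 3.671 km/s.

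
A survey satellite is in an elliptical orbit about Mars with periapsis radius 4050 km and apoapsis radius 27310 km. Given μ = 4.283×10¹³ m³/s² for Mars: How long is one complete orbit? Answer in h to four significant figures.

Semi-major axis a = (r_p + r_a)/2 = (4050.0 + 27310)/2 = 15680 km = 1.568×10⁷ m.
By Kepler's third law T = 2π√(a³/μ) = 2π × 9.487×10³ = 5.961×10⁴ s.
= 16.56 h.

T ≈ 16.56 h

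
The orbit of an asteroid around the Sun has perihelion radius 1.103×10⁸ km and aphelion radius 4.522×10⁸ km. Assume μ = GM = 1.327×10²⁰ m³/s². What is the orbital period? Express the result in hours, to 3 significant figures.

Semi-major axis a = (r_p + r_a)/2 = (1.1030×10⁸ + 4.5220×10⁸)/2 = 2.8125×10⁸ km = 2.812×10¹¹ m.
By Kepler's third law T = 2π√(a³/μ) = 2π × 1.295×10⁷ = 8.135×10⁷ s.
= 22600 hours.

T ≈ 22600 hours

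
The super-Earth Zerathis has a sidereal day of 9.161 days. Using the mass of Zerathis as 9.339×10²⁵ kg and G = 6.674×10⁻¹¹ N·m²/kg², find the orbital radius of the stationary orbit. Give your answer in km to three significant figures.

r_sync ≈ 4.62×10⁵ km

μ = GM = 6.674×10⁻¹¹ × 9.339×10²⁵ = 6.233×10¹⁵ m³/s².
T = 9.161 days = 7.915×10⁵ s.
A synchronous orbit has period T, so by Kepler's third law a = (μT²/4π²)^(1/3).
μT²/4π² = 6.233×10¹⁵ × (7.915×10⁵)² / 39.48 = 9.891×10²⁵ m³.
a = 4.625×10⁸ m = 4.6247×10⁵ km.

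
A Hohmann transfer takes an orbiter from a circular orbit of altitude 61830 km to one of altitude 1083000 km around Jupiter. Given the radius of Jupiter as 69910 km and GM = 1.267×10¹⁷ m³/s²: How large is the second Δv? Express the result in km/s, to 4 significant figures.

Δv ≈ 5.736 km/s

r₁ = 69910 + 61830 = 131740 km = 1.3174×10⁸ m.
r₂ = 69910 + 1083000 = 1152900 km = 1.1529×10⁹ m.
Transfer ellipse a_t = (r₁ + r₂)/2 = 6.423×10⁸ m.
At r₁: circular v_c1 = √(μ/r₁) = 31010 m/s; transfer-perijove v_p = √[μ(2/r₁ − 1/a_t)] = 41550 m/s.
At r₂: circular v_c2 = √(μ/r₂) = 10480 m/s; transfer-apojove v_a = √[μ(2/r₂ − 1/a_t)] = 4748 m/s.
Δv₂ = v_c2 − v_a = 5736 m/s.
= 5.736 km/s.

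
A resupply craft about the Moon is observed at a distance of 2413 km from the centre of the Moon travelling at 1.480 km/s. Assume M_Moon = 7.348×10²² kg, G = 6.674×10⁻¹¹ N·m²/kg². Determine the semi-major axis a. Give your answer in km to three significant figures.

μ = GM = 6.674×10⁻¹¹ × 7.348×10²² = 4.904×10¹² m³/s².
r = 2.413×10⁶ m.
Vis-viva rearranged: 1/a = 2/r − v²/μ = 8.288×10⁻⁷ − 4.467×10⁻⁷ = 3.822×10⁻⁷ m⁻¹.
a = 2.616×10⁶ m = 2616.5 km.

a ≈ 2620 km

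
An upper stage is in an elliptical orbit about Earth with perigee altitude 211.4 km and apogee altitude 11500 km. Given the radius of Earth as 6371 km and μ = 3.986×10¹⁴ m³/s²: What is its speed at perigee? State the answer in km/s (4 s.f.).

v ≈ 9.408 km/s

r_p = 6371 + 211.4 = 6582.4 km = 6.5824×10⁶ m.
r_a = 6371 + 11500 = 17871 km = 1.7871×10⁷ m.
Semi-major axis a = (r_p + r_a)/2 = 12227 km = 1.223×10⁷ m.
Vis-viva: v² = μ(2/r − 1/a) = 3.986×10¹⁴ × (3.038×10⁻⁷ − 8.179×10⁻⁸) = 8.851×10⁷ m²/s².
v = 9408 m/s = 9.408 km/s.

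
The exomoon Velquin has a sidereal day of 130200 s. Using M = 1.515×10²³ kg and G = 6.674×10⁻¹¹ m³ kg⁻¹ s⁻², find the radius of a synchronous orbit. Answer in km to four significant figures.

μ = GM = 6.674×10⁻¹¹ × 1.515×10²³ = 1.011×10¹³ m³/s².
A synchronous orbit has period T, so by Kepler's third law a = (μT²/4π²)^(1/3).
μT²/4π² = 1.011×10¹³ × (1.302×10⁵)² / 39.48 = 4.342×10²¹ m³.
a = 1.631×10⁷ m = 16314 km.

r_sync ≈ 16310 km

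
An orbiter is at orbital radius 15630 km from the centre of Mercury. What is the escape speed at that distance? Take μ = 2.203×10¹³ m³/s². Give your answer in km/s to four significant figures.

r = 15630 km = 1.563×10⁷ m.
Escape speed v_esc = √(2μ/r) = √(2 × 2.203×10¹³ / 1.563×10⁷) = √(2.819×10⁶) = 1679 m/s.
= 1.679 km/s.

v_esc ≈ 1.679 km/s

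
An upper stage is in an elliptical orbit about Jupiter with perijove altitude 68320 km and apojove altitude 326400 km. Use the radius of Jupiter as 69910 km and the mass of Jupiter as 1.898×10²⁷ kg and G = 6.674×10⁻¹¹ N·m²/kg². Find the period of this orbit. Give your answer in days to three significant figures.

μ = GM = 6.674×10⁻¹¹ × 1.898×10²⁷ = 1.267×10¹⁷ m³/s².
r_p = 69910 + 68320 = 138230 km = 1.3823×10⁸ m.
r_a = 69910 + 326400 = 396310 km = 3.9631×10⁸ m.
Semi-major axis a = (r_p + r_a)/2 = (1.3823×10⁵ + 3.9631×10⁵)/2 = 2.6727×10⁵ km = 2.673×10⁸ m.
By Kepler's third law T = 2π√(a³/μ) = 2π × 1.228×10⁴ = 7.714×10⁴ s.
= 0.8928 days.

T ≈ 0.893 days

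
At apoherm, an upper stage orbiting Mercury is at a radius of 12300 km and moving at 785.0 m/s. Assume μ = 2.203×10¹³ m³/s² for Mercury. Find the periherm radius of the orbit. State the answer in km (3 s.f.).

periherm radius ≈ 2560 km

r_a = 1.230×10⁷ m.
Specific energy ε = v²/2 − μ/r = -1.483×10⁶ J/kg, so a = −μ/(2ε) = 7.428×10⁶ m.
The apsides satisfy r_p + r_a = 2a, so the periherm radius is 2a − r_a = 2.556×10⁶ m = 2555.6 km.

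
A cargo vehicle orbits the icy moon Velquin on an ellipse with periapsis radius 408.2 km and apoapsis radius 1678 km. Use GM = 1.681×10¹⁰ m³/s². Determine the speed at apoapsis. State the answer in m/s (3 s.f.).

Semi-major axis a = (r_p + r_a)/2 = 1043.1 km = 1.043×10⁶ m.
Vis-viva: v² = μ(2/r − 1/a) = 1.681×10¹⁰ × (1.192×10⁻⁶ − 9.587×10⁻⁷) = 3.920×10³ m²/s².
v = 62.61 m/s.

v ≈ 62.6 m/s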